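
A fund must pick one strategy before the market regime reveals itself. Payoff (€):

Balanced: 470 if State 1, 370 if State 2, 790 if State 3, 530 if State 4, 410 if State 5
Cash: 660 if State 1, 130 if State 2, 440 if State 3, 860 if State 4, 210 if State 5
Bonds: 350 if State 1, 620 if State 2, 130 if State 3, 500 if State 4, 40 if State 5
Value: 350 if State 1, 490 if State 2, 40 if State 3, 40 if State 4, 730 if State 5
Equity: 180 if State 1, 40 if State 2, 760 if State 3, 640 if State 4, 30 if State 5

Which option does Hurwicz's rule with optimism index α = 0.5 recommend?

Balanced: 0.5·790 + 0.5·370 = 580
Cash: 0.5·860 + 0.5·130 = 495
Bonds: 0.5·620 + 0.5·40 = 330
Value: 0.5·730 + 0.5·40 = 385
Equity: 0.5·760 + 0.5·30 = 395
Highest Hurwicz score = 580 → Balanced.

Balanced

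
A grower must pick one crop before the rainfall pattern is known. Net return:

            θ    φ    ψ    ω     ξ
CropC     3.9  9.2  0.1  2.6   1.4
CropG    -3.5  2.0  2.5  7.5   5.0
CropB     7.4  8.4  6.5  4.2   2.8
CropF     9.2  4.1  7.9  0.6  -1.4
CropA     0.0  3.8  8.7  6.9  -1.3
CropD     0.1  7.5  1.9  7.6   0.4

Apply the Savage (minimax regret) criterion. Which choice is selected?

Column bests: θ=9.2, φ=9.2, ψ=8.7, ω=7.6, ξ=5.0.
CropC regrets: 5.3, 0.0, 8.6, 5.0, 3.6 → max 8.6
CropG regrets: 12.7, 7.2, 6.2, 0.1, 0.0 → max 12.7
CropB regrets: 1.8, 0.8, 2.2, 3.4, 2.2 → max 3.4
CropF regrets: 0.0, 5.1, 0.8, 7.0, 6.4 → max 7.0
CropA regrets: 9.2, 5.4, 0.0, 0.7, 6.3 → max 9.2
CropD regrets: 9.1, 1.7, 6.8, 0.0, 4.6 → max 9.1
Smallest max regret = 3.4 → CropB.

CropB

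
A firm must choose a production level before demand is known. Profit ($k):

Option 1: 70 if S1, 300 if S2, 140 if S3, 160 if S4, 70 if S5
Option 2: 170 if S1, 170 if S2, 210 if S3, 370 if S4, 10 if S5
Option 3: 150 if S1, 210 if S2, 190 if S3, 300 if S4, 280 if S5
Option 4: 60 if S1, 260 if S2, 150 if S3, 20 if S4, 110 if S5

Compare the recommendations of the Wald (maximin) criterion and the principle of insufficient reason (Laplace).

maximin → Option 3; laplace → Option 3 (agree)

Row minima: Option 1=70, Option 2=10, Option 3=150, Option 4=20
Best worst-case = 150 → Option 3.
Row averages: Option 1=148, Option 2=186, Option 3=226, Option 4=120
Highest average = 226 → Option 3.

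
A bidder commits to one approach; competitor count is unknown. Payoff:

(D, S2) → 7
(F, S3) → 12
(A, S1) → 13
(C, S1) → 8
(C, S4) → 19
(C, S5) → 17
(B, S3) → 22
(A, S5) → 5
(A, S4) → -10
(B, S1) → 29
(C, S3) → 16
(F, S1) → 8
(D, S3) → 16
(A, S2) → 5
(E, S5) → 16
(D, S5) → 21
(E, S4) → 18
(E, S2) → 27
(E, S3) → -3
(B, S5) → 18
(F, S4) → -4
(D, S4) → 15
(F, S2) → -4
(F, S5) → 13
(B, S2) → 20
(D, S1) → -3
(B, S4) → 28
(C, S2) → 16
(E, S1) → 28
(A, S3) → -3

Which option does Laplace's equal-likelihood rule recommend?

B

Row averages: A=2, B=23.4, C=15.2, D=11.2, E=17.2, F=5
Highest average = 23.4 → B.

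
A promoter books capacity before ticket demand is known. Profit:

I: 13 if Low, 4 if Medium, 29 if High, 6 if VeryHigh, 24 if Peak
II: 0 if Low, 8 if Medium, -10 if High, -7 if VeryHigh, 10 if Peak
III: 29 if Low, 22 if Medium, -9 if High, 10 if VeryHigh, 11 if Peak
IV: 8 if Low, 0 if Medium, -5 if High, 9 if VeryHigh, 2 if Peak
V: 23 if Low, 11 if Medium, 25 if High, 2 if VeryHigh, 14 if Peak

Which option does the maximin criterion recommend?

I

Row minima: I=4, II=-10, III=-9, IV=-5, V=2
Best worst-case = 4 → I.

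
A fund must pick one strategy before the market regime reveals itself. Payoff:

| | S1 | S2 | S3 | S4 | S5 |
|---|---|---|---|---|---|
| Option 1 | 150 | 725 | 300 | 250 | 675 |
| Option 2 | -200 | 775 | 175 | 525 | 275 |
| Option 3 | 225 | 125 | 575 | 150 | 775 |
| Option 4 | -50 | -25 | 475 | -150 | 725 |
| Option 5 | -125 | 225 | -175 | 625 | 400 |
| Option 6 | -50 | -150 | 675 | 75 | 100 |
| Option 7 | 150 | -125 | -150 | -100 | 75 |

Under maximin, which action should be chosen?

Row minima: Option 1=150, Option 2=-200, Option 3=125, Option 4=-150, Option 5=-175, Option 6=-150, Option 7=-150
Best worst-case = 150 → Option 1.

Option 1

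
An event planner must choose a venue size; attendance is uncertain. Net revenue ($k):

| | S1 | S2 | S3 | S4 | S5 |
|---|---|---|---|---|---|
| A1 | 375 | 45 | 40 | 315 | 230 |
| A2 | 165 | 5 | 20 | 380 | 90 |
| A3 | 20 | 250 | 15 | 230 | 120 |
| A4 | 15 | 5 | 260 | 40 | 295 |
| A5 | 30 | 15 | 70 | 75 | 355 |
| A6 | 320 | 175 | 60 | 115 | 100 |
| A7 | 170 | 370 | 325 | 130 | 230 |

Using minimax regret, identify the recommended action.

Column bests: S1=375, S2=370, S3=325, S4=380, S5=355.
A1 regrets: 0, 325, 285, 65, 125 → max 325
A2 regrets: 210, 365, 305, 0, 265 → max 365
A3 regrets: 355, 120, 310, 150, 235 → max 355
A4 regrets: 360, 365, 65, 340, 60 → max 365
A5 regrets: 345, 355, 255, 305, 0 → max 355
A6 regrets: 55, 195, 265, 265, 255 → max 265
A7 regrets: 205, 0, 0, 250, 125 → max 250
Smallest max regret = 250 → A7.

A7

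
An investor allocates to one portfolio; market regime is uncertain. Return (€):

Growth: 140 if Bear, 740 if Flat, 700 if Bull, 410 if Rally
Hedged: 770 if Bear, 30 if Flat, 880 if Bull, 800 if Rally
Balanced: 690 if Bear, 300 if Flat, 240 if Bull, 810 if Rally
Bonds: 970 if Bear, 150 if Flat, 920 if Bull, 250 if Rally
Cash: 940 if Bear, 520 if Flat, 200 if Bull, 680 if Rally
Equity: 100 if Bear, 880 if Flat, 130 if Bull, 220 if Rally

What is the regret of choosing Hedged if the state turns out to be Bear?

200

Best payoff under Bear is 970.
Regret = 970 − 770 = 200.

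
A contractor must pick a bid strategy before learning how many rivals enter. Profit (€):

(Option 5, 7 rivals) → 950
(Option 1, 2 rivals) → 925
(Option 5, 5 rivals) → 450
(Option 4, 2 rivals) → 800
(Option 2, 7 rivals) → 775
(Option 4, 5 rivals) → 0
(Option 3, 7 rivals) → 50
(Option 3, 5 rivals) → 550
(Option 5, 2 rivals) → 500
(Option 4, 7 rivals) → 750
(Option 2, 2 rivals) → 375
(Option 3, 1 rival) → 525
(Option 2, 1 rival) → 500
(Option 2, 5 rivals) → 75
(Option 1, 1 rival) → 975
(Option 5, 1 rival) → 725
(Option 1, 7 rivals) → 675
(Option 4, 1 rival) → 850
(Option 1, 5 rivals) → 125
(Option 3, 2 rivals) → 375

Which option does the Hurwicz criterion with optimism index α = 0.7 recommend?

Option 1: 0.7·975 + 0.3·125 = 720
Option 2: 0.7·775 + 0.3·75 = 565
Option 3: 0.7·550 + 0.3·50 = 400
Option 4: 0.7·850 + 0.3·0 = 595
Option 5: 0.7·950 + 0.3·450 = 800
Highest Hurwicz score = 800 → Option 5.

Option 5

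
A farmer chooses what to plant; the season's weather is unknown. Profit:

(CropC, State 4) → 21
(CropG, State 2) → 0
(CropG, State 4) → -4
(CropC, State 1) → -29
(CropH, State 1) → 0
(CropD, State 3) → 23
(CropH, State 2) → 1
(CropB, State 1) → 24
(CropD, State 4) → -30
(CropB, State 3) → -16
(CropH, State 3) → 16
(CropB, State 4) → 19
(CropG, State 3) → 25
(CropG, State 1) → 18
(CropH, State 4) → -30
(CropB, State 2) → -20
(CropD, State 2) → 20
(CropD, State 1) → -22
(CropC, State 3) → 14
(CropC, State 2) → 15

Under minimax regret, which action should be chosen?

CropG

Column bests: State 1=24, State 2=20, State 3=25, State 4=21.
CropB regrets: 0, 40, 41, 2 → max 41
CropG regrets: 6, 20, 0, 25 → max 25
CropC regrets: 53, 5, 11, 0 → max 53
CropH regrets: 24, 19, 9, 51 → max 51
CropD regrets: 46, 0, 2, 51 → max 51
Smallest max regret = 25 → CropG.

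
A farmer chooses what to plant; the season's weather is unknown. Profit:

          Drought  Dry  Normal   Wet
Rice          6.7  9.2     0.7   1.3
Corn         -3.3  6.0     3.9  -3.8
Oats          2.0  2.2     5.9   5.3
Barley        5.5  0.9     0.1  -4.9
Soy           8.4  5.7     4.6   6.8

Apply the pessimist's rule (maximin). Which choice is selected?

Row minima: Rice=0.7, Corn=-3.8, Oats=2.0, Barley=-4.9, Soy=4.6
Best worst-case = 4.6 → Soy.

Soy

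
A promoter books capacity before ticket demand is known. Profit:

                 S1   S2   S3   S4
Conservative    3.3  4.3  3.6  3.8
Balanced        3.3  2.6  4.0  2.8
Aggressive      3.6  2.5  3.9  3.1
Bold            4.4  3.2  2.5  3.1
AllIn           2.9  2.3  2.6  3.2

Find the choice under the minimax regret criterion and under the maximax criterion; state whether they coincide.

minimax regret → Conservative; maximax → Bold (disagree)

Column bests: S1=4.4, S2=4.3, S3=4.0, S4=3.8.
Conservative regrets: 1.1, 0.0, 0.4, 0.0 → max 1.1
Balanced regrets: 1.1, 1.7, 0.0, 1.0 → max 1.7
Aggressive regrets: 0.8, 1.8, 0.1, 0.7 → max 1.8
Bold regrets: 0.0, 1.1, 1.5, 0.7 → max 1.5
AllIn regrets: 1.5, 2.0, 1.4, 0.6 → max 2.0
Smallest max regret = 1.1 → Conservative.
Row maxima: Conservative=4.3, Balanced=4.0, Aggressive=3.9, Bold=4.4, AllIn=3.2
Best best-case = 4.4 → Bold.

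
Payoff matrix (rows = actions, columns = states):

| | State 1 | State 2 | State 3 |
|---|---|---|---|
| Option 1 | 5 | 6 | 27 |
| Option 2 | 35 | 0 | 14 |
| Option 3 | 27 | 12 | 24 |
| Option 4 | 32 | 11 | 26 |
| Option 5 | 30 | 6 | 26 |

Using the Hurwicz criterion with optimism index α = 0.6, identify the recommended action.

Option 4

Option 1: 0.6·27 + 0.4·5 = 18.2
Option 2: 0.6·35 + 0.4·0 = 21
Option 3: 0.6·27 + 0.4·12 = 21
Option 4: 0.6·32 + 0.4·11 = 23.6
Option 5: 0.6·30 + 0.4·6 = 20.4
Highest Hurwicz score = 23.6 → Option 4.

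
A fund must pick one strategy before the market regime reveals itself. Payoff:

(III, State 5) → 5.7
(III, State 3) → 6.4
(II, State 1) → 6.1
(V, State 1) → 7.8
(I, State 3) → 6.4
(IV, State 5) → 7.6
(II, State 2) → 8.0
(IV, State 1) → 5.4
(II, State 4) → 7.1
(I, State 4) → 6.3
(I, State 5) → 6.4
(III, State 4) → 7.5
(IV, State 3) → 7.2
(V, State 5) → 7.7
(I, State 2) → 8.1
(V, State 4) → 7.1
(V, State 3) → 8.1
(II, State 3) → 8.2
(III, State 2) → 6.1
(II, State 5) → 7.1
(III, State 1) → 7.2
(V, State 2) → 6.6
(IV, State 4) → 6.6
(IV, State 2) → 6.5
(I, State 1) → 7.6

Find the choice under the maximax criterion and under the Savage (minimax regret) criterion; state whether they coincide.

Row maxima: I=8.1, II=8.2, III=7.5, IV=7.6, V=8.1
Best best-case = 8.2 → II.
Column bests: State 1=7.8, State 2=8.1, State 3=8.2, State 4=7.5, State 5=7.7.
I regrets: 0.2, 0.0, 1.8, 1.2, 1.3 → max 1.8
II regrets: 1.7, 0.1, 0.0, 0.4, 0.6 → max 1.7
III regrets: 0.6, 2.0, 1.8, 0.0, 2.0 → max 2.0
IV regrets: 2.4, 1.6, 1.0, 0.9, 0.1 → max 2.4
V regrets: 0.0, 1.5, 0.1, 0.4, 0.0 → max 1.5
Smallest max regret = 1.5 → V.

maximax → II; minimax regret → V (disagree)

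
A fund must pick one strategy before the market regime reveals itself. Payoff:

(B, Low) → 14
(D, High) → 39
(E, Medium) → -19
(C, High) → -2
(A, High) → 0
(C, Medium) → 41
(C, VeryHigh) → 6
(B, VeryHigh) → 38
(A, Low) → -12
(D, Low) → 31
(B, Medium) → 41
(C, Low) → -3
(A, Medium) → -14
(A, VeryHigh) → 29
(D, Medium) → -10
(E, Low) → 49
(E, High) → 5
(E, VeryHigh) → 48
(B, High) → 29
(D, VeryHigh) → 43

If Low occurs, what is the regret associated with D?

Best payoff under Low is 49.
Regret = 49 − 31 = 18.

18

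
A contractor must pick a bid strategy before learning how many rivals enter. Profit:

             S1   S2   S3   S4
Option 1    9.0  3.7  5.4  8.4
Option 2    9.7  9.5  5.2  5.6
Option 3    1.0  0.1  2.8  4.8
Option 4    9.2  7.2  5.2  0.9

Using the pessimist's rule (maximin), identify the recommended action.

Row minima: Option 1=3.7, Option 2=5.2, Option 3=0.1, Option 4=0.9
Best worst-case = 5.2 → Option 2.

Option 2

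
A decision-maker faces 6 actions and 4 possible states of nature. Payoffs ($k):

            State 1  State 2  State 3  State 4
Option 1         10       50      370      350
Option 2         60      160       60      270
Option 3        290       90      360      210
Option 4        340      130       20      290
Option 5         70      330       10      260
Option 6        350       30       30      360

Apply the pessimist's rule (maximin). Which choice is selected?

Option 3

Row minima: Option 1=10, Option 2=60, Option 3=90, Option 4=20, Option 5=10, Option 6=30
Best worst-case = 90 → Option 3.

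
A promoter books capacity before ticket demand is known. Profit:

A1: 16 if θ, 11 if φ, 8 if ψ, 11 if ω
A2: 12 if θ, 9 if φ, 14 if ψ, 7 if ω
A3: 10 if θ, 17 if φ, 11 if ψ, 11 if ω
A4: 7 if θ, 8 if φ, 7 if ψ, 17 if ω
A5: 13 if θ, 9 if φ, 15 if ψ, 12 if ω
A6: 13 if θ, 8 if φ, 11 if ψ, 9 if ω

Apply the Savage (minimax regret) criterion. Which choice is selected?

A3

Column bests: θ=16, φ=17, ψ=15, ω=17.
A1 regrets: 0, 6, 7, 6 → max 7
A2 regrets: 4, 8, 1, 10 → max 10
A3 regrets: 6, 0, 4, 6 → max 6
A4 regrets: 9, 9, 8, 0 → max 9
A5 regrets: 3, 8, 0, 5 → max 8
A6 regrets: 3, 9, 4, 8 → max 9
Smallest max regret = 6 → A3.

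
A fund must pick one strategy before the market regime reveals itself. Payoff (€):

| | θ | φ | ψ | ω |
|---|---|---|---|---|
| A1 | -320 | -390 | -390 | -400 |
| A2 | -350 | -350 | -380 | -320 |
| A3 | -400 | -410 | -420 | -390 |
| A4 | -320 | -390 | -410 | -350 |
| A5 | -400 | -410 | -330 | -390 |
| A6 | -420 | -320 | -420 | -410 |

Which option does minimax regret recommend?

A2

Column bests: θ=-320, φ=-320, ψ=-330, ω=-320.
A1 regrets: 0, 70, 60, 80 → max 80
A2 regrets: 30, 30, 50, 0 → max 50
A3 regrets: 80, 90, 90, 70 → max 90
A4 regrets: 0, 70, 80, 30 → max 80
A5 regrets: 80, 90, 0, 70 → max 90
A6 regrets: 100, 0, 90, 90 → max 100
Smallest max regret = 50 → A2.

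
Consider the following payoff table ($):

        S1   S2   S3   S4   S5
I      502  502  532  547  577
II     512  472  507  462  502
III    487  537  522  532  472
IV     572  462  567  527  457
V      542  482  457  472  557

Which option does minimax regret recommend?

I

Column bests: S1=572, S2=537, S3=567, S4=547, S5=577.
I regrets: 70, 35, 35, 0, 0 → max 70
II regrets: 60, 65, 60, 85, 75 → max 85
III regrets: 85, 0, 45, 15, 105 → max 105
IV regrets: 0, 75, 0, 20, 120 → max 120
V regrets: 30, 55, 110, 75, 20 → max 110
Smallest max regret = 70 → I.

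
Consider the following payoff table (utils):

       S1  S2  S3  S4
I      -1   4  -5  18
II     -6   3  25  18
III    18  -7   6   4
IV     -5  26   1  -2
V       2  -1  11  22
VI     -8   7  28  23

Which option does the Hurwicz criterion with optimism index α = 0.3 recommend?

V

I: 0.3·18 + 0.7·(-5) = 1.9
II: 0.3·25 + 0.7·(-6) = 3.3
III: 0.3·18 + 0.7·(-7) = 0.5
IV: 0.3·26 + 0.7·(-5) = 4.3
V: 0.3·22 + 0.7·(-1) = 5.9
VI: 0.3·28 + 0.7·(-8) = 2.8
Highest Hurwicz score = 5.9 → V.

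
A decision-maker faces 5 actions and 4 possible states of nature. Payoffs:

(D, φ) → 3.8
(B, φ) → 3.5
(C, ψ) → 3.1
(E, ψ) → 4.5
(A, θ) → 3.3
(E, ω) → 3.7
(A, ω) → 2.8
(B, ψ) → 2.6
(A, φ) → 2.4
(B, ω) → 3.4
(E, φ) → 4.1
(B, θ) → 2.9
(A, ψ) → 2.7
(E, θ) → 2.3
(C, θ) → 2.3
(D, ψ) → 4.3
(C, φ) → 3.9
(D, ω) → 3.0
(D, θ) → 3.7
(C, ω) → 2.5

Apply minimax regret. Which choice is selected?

D

Column bests: θ=3.7, φ=4.1, ψ=4.5, ω=3.7.
A regrets: 0.4, 1.7, 1.8, 0.9 → max 1.8
B regrets: 0.8, 0.6, 1.9, 0.3 → max 1.9
C regrets: 1.4, 0.2, 1.4, 1.2 → max 1.4
D regrets: 0.0, 0.3, 0.2, 0.7 → max 0.7
E regrets: 1.4, 0.0, 0.0, 0.0 → max 1.4
Smallest max regret = 0.7 → D.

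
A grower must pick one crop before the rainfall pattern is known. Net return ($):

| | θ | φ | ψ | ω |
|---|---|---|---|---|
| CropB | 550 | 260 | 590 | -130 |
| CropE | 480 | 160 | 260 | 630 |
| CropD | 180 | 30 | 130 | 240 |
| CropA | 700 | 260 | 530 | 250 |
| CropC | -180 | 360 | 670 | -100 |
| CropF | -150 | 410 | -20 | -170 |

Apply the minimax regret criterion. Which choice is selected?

CropA

Column bests: θ=700, φ=410, ψ=670, ω=630.
CropB regrets: 150, 150, 80, 760 → max 760
CropE regrets: 220, 250, 410, 0 → max 410
CropD regrets: 520, 380, 540, 390 → max 540
CropA regrets: 0, 150, 140, 380 → max 380
CropC regrets: 880, 50, 0, 730 → max 880
CropF regrets: 850, 0, 690, 800 → max 850
Smallest max regret = 380 → CropA.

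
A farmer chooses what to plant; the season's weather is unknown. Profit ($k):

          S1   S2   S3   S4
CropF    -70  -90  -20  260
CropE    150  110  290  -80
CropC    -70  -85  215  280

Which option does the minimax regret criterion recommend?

Column bests: S1=150, S2=110, S3=290, S4=280.
CropF regrets: 220, 200, 310, 20 → max 310
CropE regrets: 0, 0, 0, 360 → max 360
CropC regrets: 220, 195, 75, 0 → max 220
Smallest max regret = 220 → CropC.

CropC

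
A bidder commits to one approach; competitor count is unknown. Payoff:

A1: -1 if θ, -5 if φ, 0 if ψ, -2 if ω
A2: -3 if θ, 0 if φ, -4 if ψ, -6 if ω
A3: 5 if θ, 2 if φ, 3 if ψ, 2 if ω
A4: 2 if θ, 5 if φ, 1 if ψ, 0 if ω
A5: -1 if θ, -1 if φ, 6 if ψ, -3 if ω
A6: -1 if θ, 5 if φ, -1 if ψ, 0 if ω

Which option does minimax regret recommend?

A3

Column bests: θ=5, φ=5, ψ=6, ω=2.
A1 regrets: 6, 10, 6, 4 → max 10
A2 regrets: 8, 5, 10, 8 → max 10
A3 regrets: 0, 3, 3, 0 → max 3
A4 regrets: 3, 0, 5, 2 → max 5
A5 regrets: 6, 6, 0, 5 → max 6
A6 regrets: 6, 0, 7, 2 → max 7
Smallest max regret = 3 → A3.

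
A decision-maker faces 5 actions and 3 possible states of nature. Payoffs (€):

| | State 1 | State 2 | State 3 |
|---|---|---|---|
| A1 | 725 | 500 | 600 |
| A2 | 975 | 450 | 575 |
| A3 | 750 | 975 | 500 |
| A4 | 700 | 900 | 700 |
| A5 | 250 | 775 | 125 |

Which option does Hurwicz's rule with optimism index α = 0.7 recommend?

A1: 0.7·725 + 0.3·500 = 657.5
A2: 0.7·975 + 0.3·450 = 817.5
A3: 0.7·975 + 0.3·500 = 832.5
A4: 0.7·900 + 0.3·700 = 840
A5: 0.7·775 + 0.3·125 = 580
Highest Hurwicz score = 840 → A4.

A4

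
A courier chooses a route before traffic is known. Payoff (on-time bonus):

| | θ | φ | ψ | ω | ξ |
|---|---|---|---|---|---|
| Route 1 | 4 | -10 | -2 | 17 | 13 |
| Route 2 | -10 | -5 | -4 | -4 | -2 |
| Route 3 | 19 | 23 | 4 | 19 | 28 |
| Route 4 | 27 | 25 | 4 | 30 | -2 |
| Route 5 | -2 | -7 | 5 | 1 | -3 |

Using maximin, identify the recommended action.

Row minima: Route 1=-10, Route 2=-10, Route 3=4, Route 4=-2, Route 5=-7
Best worst-case = 4 → Route 3.

Route 3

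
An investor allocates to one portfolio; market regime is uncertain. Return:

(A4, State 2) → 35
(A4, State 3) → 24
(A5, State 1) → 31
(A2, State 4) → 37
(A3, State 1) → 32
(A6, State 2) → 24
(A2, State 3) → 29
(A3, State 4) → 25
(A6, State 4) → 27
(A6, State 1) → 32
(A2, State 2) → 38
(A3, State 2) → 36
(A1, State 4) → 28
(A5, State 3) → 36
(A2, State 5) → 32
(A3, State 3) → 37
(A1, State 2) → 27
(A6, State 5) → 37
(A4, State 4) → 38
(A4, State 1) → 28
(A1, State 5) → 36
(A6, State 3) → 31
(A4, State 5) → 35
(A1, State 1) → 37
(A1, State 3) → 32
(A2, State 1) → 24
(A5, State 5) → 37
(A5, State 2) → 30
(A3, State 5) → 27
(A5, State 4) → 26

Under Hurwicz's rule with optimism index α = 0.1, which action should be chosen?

A1

A1: 0.1·37 + 0.9·27 = 28
A2: 0.1·38 + 0.9·24 = 25.4
A3: 0.1·37 + 0.9·25 = 26.2
A4: 0.1·38 + 0.9·24 = 25.4
A5: 0.1·37 + 0.9·26 = 27.1
A6: 0.1·37 + 0.9·24 = 25.3
Highest Hurwicz score = 28 → A1.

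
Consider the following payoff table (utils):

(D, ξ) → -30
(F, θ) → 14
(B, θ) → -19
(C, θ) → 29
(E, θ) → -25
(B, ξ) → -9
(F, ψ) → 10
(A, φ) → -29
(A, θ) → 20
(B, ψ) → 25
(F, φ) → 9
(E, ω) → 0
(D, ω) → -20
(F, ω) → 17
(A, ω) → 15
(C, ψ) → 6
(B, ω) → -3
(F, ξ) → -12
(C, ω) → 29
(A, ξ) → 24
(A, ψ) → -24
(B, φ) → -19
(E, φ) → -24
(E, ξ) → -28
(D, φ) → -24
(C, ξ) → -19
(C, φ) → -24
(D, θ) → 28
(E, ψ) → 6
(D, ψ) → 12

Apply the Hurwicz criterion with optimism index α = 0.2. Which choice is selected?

F

A: 0.2·24 + 0.8·(-29) = -18.4
B: 0.2·25 + 0.8·(-19) = -10.2
C: 0.2·29 + 0.8·(-24) = -13.4
D: 0.2·28 + 0.8·(-30) = -18.4
E: 0.2·6 + 0.8·(-28) = -21.2
F: 0.2·17 + 0.8·(-12) = -6.2
Highest Hurwicz score = -6.2 → F.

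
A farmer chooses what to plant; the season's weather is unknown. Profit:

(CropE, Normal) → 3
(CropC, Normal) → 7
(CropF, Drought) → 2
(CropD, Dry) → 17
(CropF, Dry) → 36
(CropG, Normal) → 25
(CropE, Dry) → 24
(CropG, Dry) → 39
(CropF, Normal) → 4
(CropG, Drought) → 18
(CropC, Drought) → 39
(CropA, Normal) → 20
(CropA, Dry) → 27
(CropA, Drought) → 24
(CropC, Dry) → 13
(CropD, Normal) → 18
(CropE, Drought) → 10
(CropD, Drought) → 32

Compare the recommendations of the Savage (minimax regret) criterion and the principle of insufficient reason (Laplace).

minimax regret → CropA; laplace → CropG (disagree)

Column bests: Drought=39, Dry=39, Normal=25.
CropD regrets: 7, 22, 7 → max 22
CropG regrets: 21, 0, 0 → max 21
CropC regrets: 0, 26, 18 → max 26
CropA regrets: 15, 12, 5 → max 15
CropE regrets: 29, 15, 22 → max 29
CropF regrets: 37, 3, 21 → max 37
Smallest max regret = 15 → CropA.
Row averages: CropD=67/3, CropG=82/3, CropC=59/3, CropA=71/3, CropE=37/3, CropF=14
Highest average = 82/3 → CropG.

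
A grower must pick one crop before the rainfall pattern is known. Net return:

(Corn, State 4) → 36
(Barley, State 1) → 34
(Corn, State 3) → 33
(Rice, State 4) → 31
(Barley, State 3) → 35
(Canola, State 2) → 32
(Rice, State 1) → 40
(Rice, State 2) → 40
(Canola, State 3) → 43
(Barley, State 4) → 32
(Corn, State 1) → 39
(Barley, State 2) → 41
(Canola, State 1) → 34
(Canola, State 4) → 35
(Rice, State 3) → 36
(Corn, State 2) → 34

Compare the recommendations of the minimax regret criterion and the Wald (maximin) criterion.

Column bests: State 1=40, State 2=41, State 3=43, State 4=36.
Corn regrets: 1, 7, 10, 0 → max 10
Canola regrets: 6, 9, 0, 1 → max 9
Rice regrets: 0, 1, 7, 5 → max 7
Barley regrets: 6, 0, 8, 4 → max 8
Smallest max regret = 7 → Rice.
Row minima: Corn=33, Canola=32, Rice=31, Barley=32
Best worst-case = 33 → Corn.

minimax regret → Rice; maximin → Corn (disagree)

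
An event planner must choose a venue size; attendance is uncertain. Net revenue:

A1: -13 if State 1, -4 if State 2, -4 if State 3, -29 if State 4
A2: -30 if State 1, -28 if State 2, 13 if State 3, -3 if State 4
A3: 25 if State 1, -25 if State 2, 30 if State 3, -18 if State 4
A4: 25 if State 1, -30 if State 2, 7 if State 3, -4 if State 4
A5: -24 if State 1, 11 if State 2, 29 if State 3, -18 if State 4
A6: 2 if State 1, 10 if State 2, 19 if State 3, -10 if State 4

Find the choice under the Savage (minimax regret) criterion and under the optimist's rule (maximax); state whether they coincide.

Column bests: State 1=25, State 2=11, State 3=30, State 4=-3.
A1 regrets: 38, 15, 34, 26 → max 38
A2 regrets: 55, 39, 17, 0 → max 55
A3 regrets: 0, 36, 0, 15 → max 36
A4 regrets: 0, 41, 23, 1 → max 41
A5 regrets: 49, 0, 1, 15 → max 49
A6 regrets: 23, 1, 11, 7 → max 23
Smallest max regret = 23 → A6.
Row maxima: A1=-4, A2=13, A3=30, A4=25, A5=29, A6=19
Best best-case = 30 → A3.

minimax regret → A6; maximax → A3 (disagree)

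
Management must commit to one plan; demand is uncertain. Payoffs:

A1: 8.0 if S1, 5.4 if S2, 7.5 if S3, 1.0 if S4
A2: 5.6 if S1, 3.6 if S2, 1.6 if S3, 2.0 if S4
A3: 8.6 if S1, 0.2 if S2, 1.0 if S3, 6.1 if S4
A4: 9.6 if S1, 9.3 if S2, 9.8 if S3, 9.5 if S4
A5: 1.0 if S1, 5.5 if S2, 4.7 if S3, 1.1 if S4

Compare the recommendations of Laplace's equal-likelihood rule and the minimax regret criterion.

Row averages: A1=5.475, A2=3.2, A3=3.975, A4=9.55, A5=3.075
Highest average = 9.55 → A4.
Column bests: S1=9.6, S2=9.3, S3=9.8, S4=9.5.
A1 regrets: 1.6, 3.9, 2.3, 8.5 → max 8.5
A2 regrets: 4.0, 5.7, 8.2, 7.5 → max 8.2
A3 regrets: 1.0, 9.1, 8.8, 3.4 → max 9.1
A4 regrets: 0.0, 0.0, 0.0, 0.0 → max 0.0
A5 regrets: 8.6, 3.8, 5.1, 8.4 → max 8.6
Smallest max regret = 0.0 → A4.

laplace → A4; minimax regret → A4 (agree)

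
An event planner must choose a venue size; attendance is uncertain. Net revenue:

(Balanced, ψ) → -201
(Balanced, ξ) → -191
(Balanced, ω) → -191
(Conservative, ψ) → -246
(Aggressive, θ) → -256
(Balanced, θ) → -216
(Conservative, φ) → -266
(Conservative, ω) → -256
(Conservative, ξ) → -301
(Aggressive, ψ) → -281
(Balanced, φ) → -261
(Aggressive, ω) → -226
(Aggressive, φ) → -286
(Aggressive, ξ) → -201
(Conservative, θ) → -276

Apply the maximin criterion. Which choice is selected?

Row minima: Conservative=-301, Balanced=-261, Aggressive=-286
Best worst-case = -261 → Balanced.

Balanced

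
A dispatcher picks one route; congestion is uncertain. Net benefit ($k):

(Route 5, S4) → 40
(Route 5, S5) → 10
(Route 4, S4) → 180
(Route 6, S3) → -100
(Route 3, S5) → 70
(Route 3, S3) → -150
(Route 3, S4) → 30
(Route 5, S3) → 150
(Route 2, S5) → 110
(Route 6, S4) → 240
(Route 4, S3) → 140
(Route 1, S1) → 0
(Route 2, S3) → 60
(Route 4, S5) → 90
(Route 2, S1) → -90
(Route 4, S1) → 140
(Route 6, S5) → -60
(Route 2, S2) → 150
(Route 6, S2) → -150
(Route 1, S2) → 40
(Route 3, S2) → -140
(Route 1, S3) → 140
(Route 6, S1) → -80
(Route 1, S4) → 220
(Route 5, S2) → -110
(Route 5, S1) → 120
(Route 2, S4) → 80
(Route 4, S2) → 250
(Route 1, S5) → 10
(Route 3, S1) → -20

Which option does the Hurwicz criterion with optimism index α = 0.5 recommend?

Route 4

Route 1: 0.5·220 + 0.5·0 = 110
Route 2: 0.5·150 + 0.5·(-90) = 30
Route 3: 0.5·70 + 0.5·(-150) = -40
Route 4: 0.5·250 + 0.5·90 = 170
Route 5: 0.5·150 + 0.5·(-110) = 20
Route 6: 0.5·240 + 0.5·(-150) = 45
Highest Hurwicz score = 170 → Route 4.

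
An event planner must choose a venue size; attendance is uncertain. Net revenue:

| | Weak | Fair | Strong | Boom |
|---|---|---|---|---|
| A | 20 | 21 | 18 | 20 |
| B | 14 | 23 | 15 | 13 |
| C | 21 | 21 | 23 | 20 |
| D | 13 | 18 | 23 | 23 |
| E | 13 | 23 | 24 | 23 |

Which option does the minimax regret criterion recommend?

C

Column bests: Weak=21, Fair=23, Strong=24, Boom=23.
A regrets: 1, 2, 6, 3 → max 6
B regrets: 7, 0, 9, 10 → max 10
C regrets: 0, 2, 1, 3 → max 3
D regrets: 8, 5, 1, 0 → max 8
E regrets: 8, 0, 0, 0 → max 8
Smallest max regret = 3 → C.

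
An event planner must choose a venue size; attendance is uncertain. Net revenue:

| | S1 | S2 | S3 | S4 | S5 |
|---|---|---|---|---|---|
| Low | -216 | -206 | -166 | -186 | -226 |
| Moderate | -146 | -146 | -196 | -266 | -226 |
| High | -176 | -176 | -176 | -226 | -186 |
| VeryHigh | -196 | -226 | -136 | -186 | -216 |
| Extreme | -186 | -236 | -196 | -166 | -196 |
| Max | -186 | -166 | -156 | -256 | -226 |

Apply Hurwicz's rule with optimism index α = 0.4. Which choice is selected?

VeryHigh

Low: 0.4·(-166) + 0.6·(-226) = -202
Moderate: 0.4·(-146) + 0.6·(-266) = -218
High: 0.4·(-176) + 0.6·(-226) = -206
VeryHigh: 0.4·(-136) + 0.6·(-226) = -190
Extreme: 0.4·(-166) + 0.6·(-236) = -208
Max: 0.4·(-156) + 0.6·(-256) = -216
Highest Hurwicz score = -190 → VeryHigh.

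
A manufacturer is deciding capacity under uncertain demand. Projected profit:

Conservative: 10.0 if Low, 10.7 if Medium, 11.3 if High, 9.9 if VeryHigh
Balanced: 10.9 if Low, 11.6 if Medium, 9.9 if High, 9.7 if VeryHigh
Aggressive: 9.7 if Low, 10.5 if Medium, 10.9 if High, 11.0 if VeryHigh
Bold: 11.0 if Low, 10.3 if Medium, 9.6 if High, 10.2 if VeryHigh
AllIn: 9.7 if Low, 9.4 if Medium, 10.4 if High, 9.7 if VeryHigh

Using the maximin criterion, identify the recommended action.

Row minima: Conservative=9.9, Balanced=9.7, Aggressive=9.7, Bold=9.6, AllIn=9.4
Best worst-case = 9.9 → Conservative.

Conservative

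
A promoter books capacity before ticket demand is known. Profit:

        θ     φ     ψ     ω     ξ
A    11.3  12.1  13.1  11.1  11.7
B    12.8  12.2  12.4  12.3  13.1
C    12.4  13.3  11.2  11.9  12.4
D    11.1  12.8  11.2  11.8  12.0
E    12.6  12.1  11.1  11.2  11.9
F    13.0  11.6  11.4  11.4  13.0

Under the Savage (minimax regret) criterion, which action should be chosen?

B

Column bests: θ=13.0, φ=13.3, ψ=13.1, ω=12.3, ξ=13.1.
A regrets: 1.7, 1.2, 0.0, 1.2, 1.4 → max 1.7
B regrets: 0.2, 1.1, 0.7, 0.0, 0.0 → max 1.1
C regrets: 0.6, 0.0, 1.9, 0.4, 0.7 → max 1.9
D regrets: 1.9, 0.5, 1.9, 0.5, 1.1 → max 1.9
E regrets: 0.4, 1.2, 2.0, 1.1, 1.2 → max 2.0
F regrets: 0.0, 1.7, 1.7, 0.9, 0.1 → max 1.7
Smallest max regret = 1.1 → B.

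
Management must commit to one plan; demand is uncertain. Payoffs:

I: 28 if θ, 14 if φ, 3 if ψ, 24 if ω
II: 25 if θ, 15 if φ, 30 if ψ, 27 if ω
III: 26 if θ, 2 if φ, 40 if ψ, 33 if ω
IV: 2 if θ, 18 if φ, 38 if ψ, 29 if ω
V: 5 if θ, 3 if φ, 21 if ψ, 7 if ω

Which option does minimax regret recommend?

Column bests: θ=28, φ=18, ψ=40, ω=33.
I regrets: 0, 4, 37, 9 → max 37
II regrets: 3, 3, 10, 6 → max 10
III regrets: 2, 16, 0, 0 → max 16
IV regrets: 26, 0, 2, 4 → max 26
V regrets: 23, 15, 19, 26 → max 26
Smallest max regret = 10 → II.

II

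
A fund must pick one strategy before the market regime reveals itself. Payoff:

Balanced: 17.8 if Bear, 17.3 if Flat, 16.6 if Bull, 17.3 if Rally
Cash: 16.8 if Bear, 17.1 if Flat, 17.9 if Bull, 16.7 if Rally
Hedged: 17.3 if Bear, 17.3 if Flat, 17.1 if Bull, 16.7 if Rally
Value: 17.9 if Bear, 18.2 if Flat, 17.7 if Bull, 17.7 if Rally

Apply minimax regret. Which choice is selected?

Value

Column bests: Bear=17.9, Flat=18.2, Bull=17.9, Rally=17.7.
Balanced regrets: 0.1, 0.9, 1.3, 0.4 → max 1.3
Cash regrets: 1.1, 1.1, 0.0, 1.0 → max 1.1
Hedged regrets: 0.6, 0.9, 0.8, 1.0 → max 1.0
Value regrets: 0.0, 0.0, 0.2, 0.0 → max 0.2
Smallest max regret = 0.2 → Value.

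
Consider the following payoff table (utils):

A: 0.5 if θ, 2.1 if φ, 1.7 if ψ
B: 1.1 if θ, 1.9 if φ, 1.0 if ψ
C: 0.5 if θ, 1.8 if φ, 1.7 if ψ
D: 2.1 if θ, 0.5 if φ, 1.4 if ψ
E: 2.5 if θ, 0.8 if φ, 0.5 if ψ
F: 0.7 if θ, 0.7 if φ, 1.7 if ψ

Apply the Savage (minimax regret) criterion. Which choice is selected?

Column bests: θ=2.5, φ=2.1, ψ=1.7.
A regrets: 2.0, 0.0, 0.0 → max 2.0
B regrets: 1.4, 0.2, 0.7 → max 1.4
C regrets: 2.0, 0.3, 0.0 → max 2.0
D regrets: 0.4, 1.6, 0.3 → max 1.6
E regrets: 0.0, 1.3, 1.2 → max 1.3
F regrets: 1.8, 1.4, 0.0 → max 1.8
Smallest max regret = 1.3 → E.

E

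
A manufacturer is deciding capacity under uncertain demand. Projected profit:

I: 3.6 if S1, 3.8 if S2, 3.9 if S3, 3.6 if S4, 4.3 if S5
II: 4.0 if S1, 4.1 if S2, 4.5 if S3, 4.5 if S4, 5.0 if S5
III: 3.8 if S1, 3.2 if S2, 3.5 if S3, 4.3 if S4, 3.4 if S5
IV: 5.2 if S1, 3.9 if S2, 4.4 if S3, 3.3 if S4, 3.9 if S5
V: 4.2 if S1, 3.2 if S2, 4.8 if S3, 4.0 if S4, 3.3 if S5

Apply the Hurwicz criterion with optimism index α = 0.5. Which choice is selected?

II

I: 0.5·4.3 + 0.5·3.6 = 3.95
II: 0.5·5.0 + 0.5·4.0 = 4.5
III: 0.5·4.3 + 0.5·3.2 = 3.75
IV: 0.5·5.2 + 0.5·3.3 = 4.25
V: 0.5·4.8 + 0.5·3.2 = 4
Highest Hurwicz score = 4.5 → II.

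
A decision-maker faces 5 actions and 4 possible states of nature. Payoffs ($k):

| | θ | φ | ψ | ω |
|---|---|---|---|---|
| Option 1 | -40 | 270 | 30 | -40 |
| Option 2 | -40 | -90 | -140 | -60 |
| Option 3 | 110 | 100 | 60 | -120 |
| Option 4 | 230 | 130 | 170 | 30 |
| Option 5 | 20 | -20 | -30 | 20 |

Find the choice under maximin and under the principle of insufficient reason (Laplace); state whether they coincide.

maximin → Option 4; laplace → Option 4 (agree)

Row minima: Option 1=-40, Option 2=-140, Option 3=-120, Option 4=30, Option 5=-30
Best worst-case = 30 → Option 4.
Row averages: Option 1=55, Option 2=-82.5, Option 3=37.5, Option 4=140, Option 5=-2.5
Highest average = 140 → Option 4.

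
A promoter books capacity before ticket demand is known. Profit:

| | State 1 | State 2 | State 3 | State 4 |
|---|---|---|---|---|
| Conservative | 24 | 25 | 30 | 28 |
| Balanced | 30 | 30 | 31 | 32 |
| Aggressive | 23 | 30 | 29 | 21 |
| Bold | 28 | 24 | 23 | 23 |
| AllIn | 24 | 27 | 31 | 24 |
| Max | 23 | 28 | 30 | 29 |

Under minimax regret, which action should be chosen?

Column bests: State 1=30, State 2=30, State 3=31, State 4=32.
Conservative regrets: 6, 5, 1, 4 → max 6
Balanced regrets: 0, 0, 0, 0 → max 0
Aggressive regrets: 7, 0, 2, 11 → max 11
Bold regrets: 2, 6, 8, 9 → max 9
AllIn regrets: 6, 3, 0, 8 → max 8
Max regrets: 7, 2, 1, 3 → max 7
Smallest max regret = 0 → Balanced.

Balanced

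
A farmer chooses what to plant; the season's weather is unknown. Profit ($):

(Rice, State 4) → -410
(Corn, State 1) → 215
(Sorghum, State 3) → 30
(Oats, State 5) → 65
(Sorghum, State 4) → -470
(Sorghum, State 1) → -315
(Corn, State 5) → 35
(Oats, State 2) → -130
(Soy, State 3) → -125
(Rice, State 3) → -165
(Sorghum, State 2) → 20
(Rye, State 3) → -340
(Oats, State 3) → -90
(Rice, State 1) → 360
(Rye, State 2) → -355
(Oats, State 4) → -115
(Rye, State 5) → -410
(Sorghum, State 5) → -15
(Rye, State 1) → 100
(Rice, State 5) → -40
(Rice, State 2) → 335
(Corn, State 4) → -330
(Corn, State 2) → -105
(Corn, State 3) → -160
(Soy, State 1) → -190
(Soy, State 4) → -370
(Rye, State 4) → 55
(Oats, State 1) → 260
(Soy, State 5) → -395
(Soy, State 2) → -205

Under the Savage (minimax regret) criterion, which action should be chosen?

Corn

Column bests: State 1=360, State 2=335, State 3=30, State 4=55, State 5=65.
Rice regrets: 0, 0, 195, 465, 105 → max 465
Soy regrets: 550, 540, 155, 425, 460 → max 550
Corn regrets: 145, 440, 190, 385, 30 → max 440
Sorghum regrets: 675, 315, 0, 525, 80 → max 675
Oats regrets: 100, 465, 120, 170, 0 → max 465
Rye regrets: 260, 690, 370, 0, 475 → max 690
Smallest max regret = 440 → Corn.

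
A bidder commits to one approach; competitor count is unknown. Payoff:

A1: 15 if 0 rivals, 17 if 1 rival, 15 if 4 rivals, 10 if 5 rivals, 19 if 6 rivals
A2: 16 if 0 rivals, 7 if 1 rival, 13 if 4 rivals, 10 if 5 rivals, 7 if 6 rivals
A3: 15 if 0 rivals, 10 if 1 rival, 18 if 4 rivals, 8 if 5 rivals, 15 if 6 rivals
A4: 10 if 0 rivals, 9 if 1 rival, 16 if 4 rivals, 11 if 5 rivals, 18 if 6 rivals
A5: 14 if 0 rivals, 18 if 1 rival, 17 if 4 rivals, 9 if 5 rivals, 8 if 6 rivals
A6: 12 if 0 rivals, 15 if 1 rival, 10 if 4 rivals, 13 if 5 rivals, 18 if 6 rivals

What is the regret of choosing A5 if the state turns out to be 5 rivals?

Best payoff under 5 rivals is 13.
Regret = 13 − 9 = 4.

4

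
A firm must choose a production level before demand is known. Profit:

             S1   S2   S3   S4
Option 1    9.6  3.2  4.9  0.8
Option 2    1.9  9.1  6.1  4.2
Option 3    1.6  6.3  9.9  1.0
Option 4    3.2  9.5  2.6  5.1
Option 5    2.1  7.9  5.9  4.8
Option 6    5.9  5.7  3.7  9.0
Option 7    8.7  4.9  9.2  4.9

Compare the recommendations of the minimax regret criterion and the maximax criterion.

Column bests: S1=9.6, S2=9.5, S3=9.9, S4=9.0.
Option 1 regrets: 0.0, 6.3, 5.0, 8.2 → max 8.2
Option 2 regrets: 7.7, 0.4, 3.8, 4.8 → max 7.7
Option 3 regrets: 8.0, 3.2, 0.0, 8.0 → max 8.0
Option 4 regrets: 6.4, 0.0, 7.3, 3.9 → max 7.3
Option 5 regrets: 7.5, 1.6, 4.0, 4.2 → max 7.5
Option 6 regrets: 3.7, 3.8, 6.2, 0.0 → max 6.2
Option 7 regrets: 0.9, 4.6, 0.7, 4.1 → max 4.6
Smallest max regret = 4.6 → Option 7.
Row maxima: Option 1=9.6, Option 2=9.1, Option 3=9.9, Option 4=9.5, Option 5=7.9, Option 6=9.0, Option 7=9.2
Best best-case = 9.9 → Option 3.

minimax regret → Option 7; maximax → Option 3 (disagree)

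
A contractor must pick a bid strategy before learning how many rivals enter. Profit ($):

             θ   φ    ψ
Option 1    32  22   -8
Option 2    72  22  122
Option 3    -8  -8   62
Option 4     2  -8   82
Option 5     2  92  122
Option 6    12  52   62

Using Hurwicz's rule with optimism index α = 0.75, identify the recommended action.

Option 2

Option 1: 0.75·32 + 0.25·(-8) = 22
Option 2: 0.75·122 + 0.25·22 = 97
Option 3: 0.75·62 + 0.25·(-8) = 44.5
Option 4: 0.75·82 + 0.25·(-8) = 59.5
Option 5: 0.75·122 + 0.25·2 = 92
Option 6: 0.75·62 + 0.25·12 = 49.5
Highest Hurwicz score = 97 → Option 2.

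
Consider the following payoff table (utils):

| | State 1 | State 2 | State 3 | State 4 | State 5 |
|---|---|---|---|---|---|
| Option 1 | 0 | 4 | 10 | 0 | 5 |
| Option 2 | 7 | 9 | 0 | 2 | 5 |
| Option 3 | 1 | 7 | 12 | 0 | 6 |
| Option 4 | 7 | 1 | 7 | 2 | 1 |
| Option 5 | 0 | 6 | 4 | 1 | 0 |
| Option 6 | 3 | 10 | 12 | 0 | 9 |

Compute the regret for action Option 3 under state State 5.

Best payoff under State 5 is 9.
Regret = 9 − 6 = 3.

3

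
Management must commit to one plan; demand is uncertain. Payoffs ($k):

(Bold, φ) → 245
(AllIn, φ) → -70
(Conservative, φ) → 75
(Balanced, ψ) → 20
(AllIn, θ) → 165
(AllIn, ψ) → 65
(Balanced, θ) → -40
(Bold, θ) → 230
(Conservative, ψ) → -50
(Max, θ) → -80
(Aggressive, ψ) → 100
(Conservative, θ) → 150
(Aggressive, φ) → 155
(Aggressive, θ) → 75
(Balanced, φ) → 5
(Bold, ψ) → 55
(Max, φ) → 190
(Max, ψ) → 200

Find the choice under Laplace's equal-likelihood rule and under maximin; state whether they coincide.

Row averages: Conservative=175/3, Balanced=-5, Aggressive=110, Bold=530/3, AllIn=160/3, Max=310/3
Highest average = 530/3 → Bold.
Row minima: Conservative=-50, Balanced=-40, Aggressive=75, Bold=55, AllIn=-70, Max=-80
Best worst-case = 75 → Aggressive.

laplace → Bold; maximin → Aggressive (disagree)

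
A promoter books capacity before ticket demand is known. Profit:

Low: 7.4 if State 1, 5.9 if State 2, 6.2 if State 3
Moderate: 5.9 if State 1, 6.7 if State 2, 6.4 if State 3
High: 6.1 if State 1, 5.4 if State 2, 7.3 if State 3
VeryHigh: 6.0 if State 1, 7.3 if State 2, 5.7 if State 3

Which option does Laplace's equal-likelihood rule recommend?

Row averages: Low=6.5, Moderate=19/3, High=94/15, VeryHigh=19/3
Highest average = 6.5 → Low.

Low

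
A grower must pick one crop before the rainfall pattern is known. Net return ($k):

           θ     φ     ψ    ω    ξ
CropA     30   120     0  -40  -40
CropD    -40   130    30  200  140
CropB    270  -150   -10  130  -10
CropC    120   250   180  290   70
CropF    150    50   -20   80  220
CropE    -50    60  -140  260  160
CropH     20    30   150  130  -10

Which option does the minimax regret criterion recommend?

Column bests: θ=270, φ=250, ψ=180, ω=290, ξ=220.
CropA regrets: 240, 130, 180, 330, 260 → max 330
CropD regrets: 310, 120, 150, 90, 80 → max 310
CropB regrets: 0, 400, 190, 160, 230 → max 400
CropC regrets: 150, 0, 0, 0, 150 → max 150
CropF regrets: 120, 200, 200, 210, 0 → max 210
CropE regrets: 320, 190, 320, 30, 60 → max 320
CropH regrets: 250, 220, 30, 160, 230 → max 250
Smallest max regret = 150 → CropC.

CropC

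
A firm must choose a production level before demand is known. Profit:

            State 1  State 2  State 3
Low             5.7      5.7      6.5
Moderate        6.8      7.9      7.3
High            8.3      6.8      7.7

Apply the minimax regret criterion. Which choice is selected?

High

Column bests: State 1=8.3, State 2=7.9, State 3=7.7.
Low regrets: 2.6, 2.2, 1.2 → max 2.6
Moderate regrets: 1.5, 0.0, 0.4 → max 1.5
High regrets: 0.0, 1.1, 0.0 → max 1.1
Smallest max regret = 1.1 → High.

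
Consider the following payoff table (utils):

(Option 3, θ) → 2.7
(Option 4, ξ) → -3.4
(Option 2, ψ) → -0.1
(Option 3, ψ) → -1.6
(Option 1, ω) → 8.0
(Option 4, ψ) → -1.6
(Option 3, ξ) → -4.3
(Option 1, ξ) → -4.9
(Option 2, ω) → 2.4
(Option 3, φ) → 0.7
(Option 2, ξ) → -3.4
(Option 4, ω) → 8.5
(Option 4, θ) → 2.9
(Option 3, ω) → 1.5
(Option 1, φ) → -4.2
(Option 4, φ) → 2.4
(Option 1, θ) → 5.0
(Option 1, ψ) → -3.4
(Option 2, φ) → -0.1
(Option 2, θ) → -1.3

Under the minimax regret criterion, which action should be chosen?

Option 4

Column bests: θ=5.0, φ=2.4, ψ=-0.1, ω=8.5, ξ=-3.4.
Option 1 regrets: 0.0, 6.6, 3.3, 0.5, 1.5 → max 6.6
Option 2 regrets: 6.3, 2.5, 0.0, 6.1, 0.0 → max 6.3
Option 3 regrets: 2.3, 1.7, 1.5, 7.0, 0.9 → max 7.0
Option 4 regrets: 2.1, 0.0, 1.5, 0.0, 0.0 → max 2.1
Smallest max regret = 2.1 → Option 4.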